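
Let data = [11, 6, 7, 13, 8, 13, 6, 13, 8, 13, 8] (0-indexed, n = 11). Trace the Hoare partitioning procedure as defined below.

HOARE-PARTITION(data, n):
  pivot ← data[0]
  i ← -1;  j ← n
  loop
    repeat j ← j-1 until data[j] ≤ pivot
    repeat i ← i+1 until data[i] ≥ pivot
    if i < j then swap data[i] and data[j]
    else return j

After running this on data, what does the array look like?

pivot=11
j stops at 10 (8), i stops at 0 (11); swap ⇒ [8, 6, 7, 13, 8, 13, 6, 13, 8, 13, 11]
j stops at 8 (8), i stops at 3 (13); swap ⇒ [8, 6, 7, 8, 8, 13, 6, 13, 13, 13, 11]
j stops at 6 (6), i stops at 5 (13); swap ⇒ [8, 6, 7, 8, 8, 6, 13, 13, 13, 13, 11]
j stops at 5, i stops at 6; i≥j ⇒ return 5. data=[8, 6, 7, 8, 8, 6, 13, 13, 13, 13, 11]

[8, 6, 7, 8, 8, 6, 13, 13, 13, 13, 11]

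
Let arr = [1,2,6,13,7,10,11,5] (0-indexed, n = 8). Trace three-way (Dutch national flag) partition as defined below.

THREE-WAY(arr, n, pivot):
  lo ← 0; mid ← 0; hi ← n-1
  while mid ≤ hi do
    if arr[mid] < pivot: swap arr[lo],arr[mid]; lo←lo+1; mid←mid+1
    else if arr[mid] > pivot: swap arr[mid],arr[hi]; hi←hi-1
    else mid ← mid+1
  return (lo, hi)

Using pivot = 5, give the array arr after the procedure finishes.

[1,2,5,7,10,11,13,6]

lo=0 mid=0 hi=7
1<5: swap(0,0), lo=1 mid=1 ⇒ [1,2,6,13,7,10,11,5]
2<5: swap(1,1), lo=2 mid=2 ⇒ [1,2,6,13,7,10,11,5]
6>5: swap(2,7), hi=6 ⇒ [1,2,5,13,7,10,11,6]
5=5: mid=3
13>5: swap(3,6), hi=5 ⇒ [1,2,5,11,7,10,13,6]
11>5: swap(3,5), hi=4 ⇒ [1,2,5,10,7,11,13,6]
10>5: swap(3,4), hi=3 ⇒ [1,2,5,7,10,11,13,6]
7>5: swap(3,3), hi=2 ⇒ [1,2,5,7,10,11,13,6]
done. lo=2 hi=2; arr=[1,2,5,7,10,11,13,6]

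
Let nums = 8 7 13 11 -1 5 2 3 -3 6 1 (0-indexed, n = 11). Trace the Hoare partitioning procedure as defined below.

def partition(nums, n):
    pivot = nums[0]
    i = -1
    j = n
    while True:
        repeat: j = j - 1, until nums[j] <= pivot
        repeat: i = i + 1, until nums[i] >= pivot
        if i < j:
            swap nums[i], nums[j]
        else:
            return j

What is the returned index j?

7

pivot = nums[0] = 8; i = -1, j = 11
j→10 (nums[10]=1≤8), i→0 (nums[0]=8≥8); i<j, swap → 1 7 13 11 -1 5 2 3 -3 6 8
j→9 (nums[9]=6≤8), i→2 (nums[2]=13≥8); i<j, swap → 1 7 6 11 -1 5 2 3 -3 13 8
j→8 (nums[8]=-3≤8), i→3 (nums[3]=11≥8); i<j, swap → 1 7 6 -3 -1 5 2 3 11 13 8
j→7, i→8; i≥j, return j=7. nums = 1 7 6 -3 -1 5 2 3 11 13 8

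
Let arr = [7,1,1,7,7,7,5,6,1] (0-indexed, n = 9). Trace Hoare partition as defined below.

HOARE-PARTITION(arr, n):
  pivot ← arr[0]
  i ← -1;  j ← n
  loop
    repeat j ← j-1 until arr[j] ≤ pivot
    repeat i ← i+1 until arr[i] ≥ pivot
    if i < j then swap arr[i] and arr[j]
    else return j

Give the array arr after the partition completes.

pivot=7
j stops at 8 (1), i stops at 0 (7); swap ⇒ [1,1,1,7,7,7,5,6,7]
j stops at 7 (6), i stops at 3 (7); swap ⇒ [1,1,1,6,7,7,5,7,7]
j stops at 6 (5), i stops at 4 (7); swap ⇒ [1,1,1,6,5,7,7,7,7]
j stops at 5, i stops at 5; i≥j ⇒ return 5. arr=[1,1,1,6,5,7,7,7,7]

[1,1,1,6,5,7,7,7,7]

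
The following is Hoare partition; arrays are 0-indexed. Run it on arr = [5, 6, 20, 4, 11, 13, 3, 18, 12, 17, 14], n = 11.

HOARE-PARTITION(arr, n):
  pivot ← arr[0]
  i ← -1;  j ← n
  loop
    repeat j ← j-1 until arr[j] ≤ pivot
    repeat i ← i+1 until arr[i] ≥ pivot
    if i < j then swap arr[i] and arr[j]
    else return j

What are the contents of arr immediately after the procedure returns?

pivot = arr[0] = 5; i = -1, j = 11
j→6 (arr[6]=3≤5), i→0 (arr[0]=5≥5); i<j, swap → [3, 6, 20, 4, 11, 13, 5, 18, 12, 17, 14]
j→3 (arr[3]=4≤5), i→1 (arr[1]=6≥5); i<j, swap → [3, 4, 20, 6, 11, 13, 5, 18, 12, 17, 14]
j→1, i→2; i≥j, return j=1. arr = [3, 4, 20, 6, 11, 13, 5, 18, 12, 17, 14]

[3, 4, 20, 6, 11, 13, 5, 18, 12, 17, 14]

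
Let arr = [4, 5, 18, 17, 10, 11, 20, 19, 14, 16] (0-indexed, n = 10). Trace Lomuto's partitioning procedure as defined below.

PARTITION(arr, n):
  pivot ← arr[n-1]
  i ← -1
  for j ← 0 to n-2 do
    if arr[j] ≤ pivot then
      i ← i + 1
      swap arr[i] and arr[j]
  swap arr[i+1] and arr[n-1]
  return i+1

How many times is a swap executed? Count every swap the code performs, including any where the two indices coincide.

6

pivot = arr[9] = 16; i = -1
j=0: arr[0]=4 ≤ 16 → i=0, swap arr[0],arr[0] (no change) → [4, 5, 18, 17, 10, 11, 20, 19, 14, 16]
j=1: arr[1]=5 ≤ 16 → i=1, swap arr[1],arr[1] (no change) → [4, 5, 18, 17, 10, 11, 20, 19, 14, 16]
j=2: arr[2]=18 > 16 → no swap
j=3: arr[3]=17 > 16 → no swap
j=4: arr[4]=10 ≤ 16 → i=2, swap arr[2],arr[4] → [4, 5, 10, 17, 18, 11, 20, 19, 14, 16]
j=5: arr[5]=11 ≤ 16 → i=3, swap arr[3],arr[5] → [4, 5, 10, 11, 18, 17, 20, 19, 14, 16]
j=6: arr[6]=20 > 16 → no swap
j=7: arr[7]=19 > 16 → no swap
j=8: arr[8]=14 ≤ 16 → i=4, swap arr[4],arr[8] → [4, 5, 10, 11, 14, 17, 20, 19, 18, 16]
final swap arr[5],arr[9] → [4, 5, 10, 11, 14, 16, 20, 19, 18, 17]; return 5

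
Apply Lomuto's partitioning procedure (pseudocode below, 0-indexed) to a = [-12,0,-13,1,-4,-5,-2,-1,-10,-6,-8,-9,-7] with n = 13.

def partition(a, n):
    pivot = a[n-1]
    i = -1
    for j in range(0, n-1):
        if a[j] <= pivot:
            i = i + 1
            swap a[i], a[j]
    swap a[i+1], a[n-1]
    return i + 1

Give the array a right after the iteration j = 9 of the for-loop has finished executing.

pivot=-7, i=-1
j=0: -12≤-7, i=0, swap(0,0) ⇒ [-12,0,-13,1,-4,-5,-2,-1,-10,-6,-8,-9,-7]
j=1: 0>-7, skip
j=2: -13≤-7, i=1, swap(1,2) ⇒ [-12,-13,0,1,-4,-5,-2,-1,-10,-6,-8,-9,-7]
j=3: 1>-7, skip
j=4: -4>-7, skip
j=5: -5>-7, skip
j=6: -2>-7, skip
j=7: -1>-7, skip
j=8: -10≤-7, i=2, swap(2,8) ⇒ [-12,-13,-10,1,-4,-5,-2,-1,0,-6,-8,-9,-7]
j=9: -6>-7, skip
(after j=9) a = [-12,-13,-10,1,-4,-5,-2,-1,0,-6,-8,-9,-7]

[-12,-13,-10,1,-4,-5,-2,-1,0,-6,-8,-9,-7]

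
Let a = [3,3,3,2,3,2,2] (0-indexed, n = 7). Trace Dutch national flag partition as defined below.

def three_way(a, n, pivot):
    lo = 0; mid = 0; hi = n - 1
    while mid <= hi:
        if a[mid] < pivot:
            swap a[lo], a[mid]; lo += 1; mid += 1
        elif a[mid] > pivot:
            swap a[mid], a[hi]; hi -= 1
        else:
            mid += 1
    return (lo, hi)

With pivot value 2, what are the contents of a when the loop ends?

[2,2,2,3,3,3,3]

lo=0 mid=0 hi=6
3>2: swap(0,6), hi=5 ⇒ [2,3,3,2,3,2,3]
2=2: mid=1
3>2: swap(1,5), hi=4 ⇒ [2,2,3,2,3,3,3]
2=2: mid=2
3>2: swap(2,4), hi=3 ⇒ [2,2,3,2,3,3,3]
3>2: swap(2,3), hi=2 ⇒ [2,2,2,3,3,3,3]
2=2: mid=3
done. lo=0 hi=2; a=[2,2,2,3,3,3,3]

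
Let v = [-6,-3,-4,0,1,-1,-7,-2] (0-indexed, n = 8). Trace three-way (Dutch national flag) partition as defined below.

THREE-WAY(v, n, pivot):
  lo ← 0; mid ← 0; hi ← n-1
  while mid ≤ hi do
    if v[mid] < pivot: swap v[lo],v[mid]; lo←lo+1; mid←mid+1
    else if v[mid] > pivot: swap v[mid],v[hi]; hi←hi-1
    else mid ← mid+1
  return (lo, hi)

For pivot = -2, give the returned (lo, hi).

lo=0 mid=0 hi=7
-6<-2: swap(0,0), lo=1 mid=1 ⇒ [-6,-3,-4,0,1,-1,-7,-2]
-3<-2: swap(1,1), lo=2 mid=2 ⇒ [-6,-3,-4,0,1,-1,-7,-2]
-4<-2: swap(2,2), lo=3 mid=3 ⇒ [-6,-3,-4,0,1,-1,-7,-2]
0>-2: swap(3,7), hi=6 ⇒ [-6,-3,-4,-2,1,-1,-7,0]
-2=-2: mid=4
1>-2: swap(4,6), hi=5 ⇒ [-6,-3,-4,-2,-7,-1,1,0]
-7<-2: swap(3,4), lo=4 mid=5 ⇒ [-6,-3,-4,-7,-2,-1,1,0]
-1>-2: swap(5,5), hi=4 ⇒ [-6,-3,-4,-7,-2,-1,1,0]
done. lo=4 hi=4; v=[-6,-3,-4,-7,-2,-1,1,0]

(4, 4)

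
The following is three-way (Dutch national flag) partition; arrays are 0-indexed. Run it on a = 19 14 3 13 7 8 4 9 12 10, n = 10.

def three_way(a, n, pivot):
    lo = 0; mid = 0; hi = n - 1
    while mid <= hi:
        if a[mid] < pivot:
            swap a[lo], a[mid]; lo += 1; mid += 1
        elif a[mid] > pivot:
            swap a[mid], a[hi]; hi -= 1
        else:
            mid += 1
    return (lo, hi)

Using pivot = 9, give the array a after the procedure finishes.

lo=0 mid=0 hi=9
19>9: swap(0,9), hi=8 ⇒ 10 14 3 13 7 8 4 9 12 19
10>9: swap(0,8), hi=7 ⇒ 12 14 3 13 7 8 4 9 10 19
12>9: swap(0,7), hi=6 ⇒ 9 14 3 13 7 8 4 12 10 19
9=9: mid=1
14>9: swap(1,6), hi=5 ⇒ 9 4 3 13 7 8 14 12 10 19
4<9: swap(0,1), lo=1 mid=2 ⇒ 4 9 3 13 7 8 14 12 10 19
3<9: swap(1,2), lo=2 mid=3 ⇒ 4 3 9 13 7 8 14 12 10 19
13>9: swap(3,5), hi=4 ⇒ 4 3 9 8 7 13 14 12 10 19
8<9: swap(2,3), lo=3 mid=4 ⇒ 4 3 8 9 7 13 14 12 10 19
7<9: swap(3,4), lo=4 mid=5 ⇒ 4 3 8 7 9 13 14 12 10 19
done. lo=4 hi=4; a=4 3 8 7 9 13 14 12 10 19

4 3 8 7 9 13 14 12 10 19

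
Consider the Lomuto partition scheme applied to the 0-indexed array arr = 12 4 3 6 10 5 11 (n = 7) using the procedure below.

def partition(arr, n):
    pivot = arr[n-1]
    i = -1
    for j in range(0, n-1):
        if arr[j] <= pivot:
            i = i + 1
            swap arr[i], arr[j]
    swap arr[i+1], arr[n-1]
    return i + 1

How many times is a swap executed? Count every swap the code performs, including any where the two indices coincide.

pivot = arr[6] = 11; i = -1
j=0: arr[0]=12 > 11 → no swap
j=1: arr[1]=4 ≤ 11 → i=0, swap arr[0],arr[1] → 4 12 3 6 10 5 11
j=2: arr[2]=3 ≤ 11 → i=1, swap arr[1],arr[2] → 4 3 12 6 10 5 11
j=3: arr[3]=6 ≤ 11 → i=2, swap arr[2],arr[3] → 4 3 6 12 10 5 11
j=4: arr[4]=10 ≤ 11 → i=3, swap arr[3],arr[4] → 4 3 6 10 12 5 11
j=5: arr[5]=5 ≤ 11 → i=4, swap arr[4],arr[5] → 4 3 6 10 5 12 11
final swap arr[5],arr[6] → 4 3 6 10 5 11 12; return 5

6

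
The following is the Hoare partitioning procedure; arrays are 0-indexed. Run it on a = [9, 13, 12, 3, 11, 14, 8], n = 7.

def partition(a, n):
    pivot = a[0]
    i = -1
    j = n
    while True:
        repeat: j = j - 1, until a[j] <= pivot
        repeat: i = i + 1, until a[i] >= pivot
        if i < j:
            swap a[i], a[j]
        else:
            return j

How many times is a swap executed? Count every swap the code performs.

pivot=9
j stops at 6 (8), i stops at 0 (9); swap ⇒ [8, 13, 12, 3, 11, 14, 9]
j stops at 3 (3), i stops at 1 (13); swap ⇒ [8, 3, 12, 13, 11, 14, 9]
j stops at 1, i stops at 2; i≥j ⇒ return 1. a=[8, 3, 12, 13, 11, 14, 9]

2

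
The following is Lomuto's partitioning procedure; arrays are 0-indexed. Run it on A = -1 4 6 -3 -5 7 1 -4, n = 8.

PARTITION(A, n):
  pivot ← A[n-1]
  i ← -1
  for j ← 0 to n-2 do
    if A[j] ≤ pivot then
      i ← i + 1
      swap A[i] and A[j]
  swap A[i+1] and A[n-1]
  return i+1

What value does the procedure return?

pivot = A[7] = -4; i = -1
j=0: A[0]=-1 > -4 → no swap
j=1: A[1]=4 > -4 → no swap
j=2: A[2]=6 > -4 → no swap
j=3: A[3]=-3 > -4 → no swap
j=4: A[4]=-5 ≤ -4 → i=0, swap A[0],A[4] → -5 4 6 -3 -1 7 1 -4
j=5: A[5]=7 > -4 → no swap
j=6: A[6]=1 > -4 → no swap
final swap A[1],A[7] → -5 -4 6 -3 -1 7 1 4; return 1

1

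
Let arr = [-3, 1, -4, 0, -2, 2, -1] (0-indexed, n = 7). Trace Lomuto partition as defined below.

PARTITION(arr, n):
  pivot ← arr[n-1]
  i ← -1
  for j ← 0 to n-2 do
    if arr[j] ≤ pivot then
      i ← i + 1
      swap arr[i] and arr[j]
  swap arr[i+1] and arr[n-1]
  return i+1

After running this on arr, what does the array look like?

pivot = arr[6] = -1; i = -1
j=0: arr[0]=-3 ≤ -1 → i=0, swap arr[0],arr[0] (no change) → [-3, 1, -4, 0, -2, 2, -1]
j=1: arr[1]=1 > -1 → no swap
j=2: arr[2]=-4 ≤ -1 → i=1, swap arr[1],arr[2] → [-3, -4, 1, 0, -2, 2, -1]
j=3: arr[3]=0 > -1 → no swap
j=4: arr[4]=-2 ≤ -1 → i=2, swap arr[2],arr[4] → [-3, -4, -2, 0, 1, 2, -1]
j=5: arr[5]=2 > -1 → no swap
final swap arr[3],arr[6] → [-3, -4, -2, -1, 1, 2, 0]; return 3

[-3, -4, -2, -1, 1, 2, 0]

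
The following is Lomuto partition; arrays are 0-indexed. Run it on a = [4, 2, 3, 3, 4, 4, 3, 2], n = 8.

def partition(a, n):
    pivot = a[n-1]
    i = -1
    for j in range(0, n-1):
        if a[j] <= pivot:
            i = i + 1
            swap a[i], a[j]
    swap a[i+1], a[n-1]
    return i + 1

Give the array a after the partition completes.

[2, 2, 3, 3, 4, 4, 3, 4]

pivot=2, i=-1
j=0: 4>2, skip
j=1: 2≤2, i=0, swap(0,1) ⇒ [2, 4, 3, 3, 4, 4, 3, 2]
j=2: 3>2, skip
j=3: 3>2, skip
j=4: 4>2, skip
j=5: 4>2, skip
j=6: 3>2, skip
swap(1,7) ⇒ [2, 2, 3, 3, 4, 4, 3, 4]; return 1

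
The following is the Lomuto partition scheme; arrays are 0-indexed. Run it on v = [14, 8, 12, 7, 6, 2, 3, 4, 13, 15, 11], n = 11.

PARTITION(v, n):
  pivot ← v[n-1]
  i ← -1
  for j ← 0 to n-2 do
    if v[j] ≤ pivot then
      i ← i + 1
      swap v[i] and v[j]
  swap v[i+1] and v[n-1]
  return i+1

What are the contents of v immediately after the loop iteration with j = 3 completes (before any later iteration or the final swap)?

pivot=11, i=-1
j=0: 14>11, skip
j=1: 8≤11, i=0, swap(0,1) ⇒ [8, 14, 12, 7, 6, 2, 3, 4, 13, 15, 11]
j=2: 12>11, skip
j=3: 7≤11, i=1, swap(1,3) ⇒ [8, 7, 12, 14, 6, 2, 3, 4, 13, 15, 11]
(after j=3) v = [8, 7, 12, 14, 6, 2, 3, 4, 13, 15, 11]

[8, 7, 12, 14, 6, 2, 3, 4, 13, 15, 11]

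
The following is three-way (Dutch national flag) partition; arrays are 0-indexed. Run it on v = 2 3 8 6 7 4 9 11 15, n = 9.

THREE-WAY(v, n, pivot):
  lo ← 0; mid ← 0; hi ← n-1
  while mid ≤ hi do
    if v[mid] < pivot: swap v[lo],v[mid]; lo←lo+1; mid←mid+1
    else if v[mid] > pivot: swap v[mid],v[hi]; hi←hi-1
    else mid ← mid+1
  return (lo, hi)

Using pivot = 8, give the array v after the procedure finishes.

pivot = 8; lo=0, mid=0, hi=8
v[mid]=2<8: swap v[0],v[0]; lo=1,mid=1 → 2 3 8 6 7 4 9 11 15
v[mid]=3<8: swap v[1],v[1]; lo=2,mid=2 → 2 3 8 6 7 4 9 11 15
v[mid]=8=8: mid=3
v[mid]=6<8: swap v[2],v[3]; lo=3,mid=4 → 2 3 6 8 7 4 9 11 15
v[mid]=7<8: swap v[3],v[4]; lo=4,mid=5 → 2 3 6 7 8 4 9 11 15
v[mid]=4<8: swap v[4],v[5]; lo=5,mid=6 → 2 3 6 7 4 8 9 11 15
v[mid]=9>8: swap v[6],v[8]; hi=7 → 2 3 6 7 4 8 15 11 9
v[mid]=15>8: swap v[6],v[7]; hi=6 → 2 3 6 7 4 8 11 15 9
v[mid]=11>8: swap v[6],v[6]; hi=5 → 2 3 6 7 4 8 11 15 9
end: lo=5, hi=5; v = 2 3 6 7 4 8 11 15 9

2 3 6 7 4 8 11 15 9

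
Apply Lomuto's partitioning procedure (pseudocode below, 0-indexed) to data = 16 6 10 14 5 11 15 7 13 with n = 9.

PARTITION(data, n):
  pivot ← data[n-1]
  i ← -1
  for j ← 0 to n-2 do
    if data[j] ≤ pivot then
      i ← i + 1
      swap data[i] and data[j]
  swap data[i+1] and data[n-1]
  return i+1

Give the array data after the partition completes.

pivot = data[8] = 13; i = -1
j=0: data[0]=16 > 13 → no swap
j=1: data[1]=6 ≤ 13 → i=0, swap data[0],data[1] → 6 16 10 14 5 11 15 7 13
j=2: data[2]=10 ≤ 13 → i=1, swap data[1],data[2] → 6 10 16 14 5 11 15 7 13
j=3: data[3]=14 > 13 → no swap
j=4: data[4]=5 ≤ 13 → i=2, swap data[2],data[4] → 6 10 5 14 16 11 15 7 13
j=5: data[5]=11 ≤ 13 → i=3, swap data[3],data[5] → 6 10 5 11 16 14 15 7 13
j=6: data[6]=15 > 13 → no swap
j=7: data[7]=7 ≤ 13 → i=4, swap data[4],data[7] → 6 10 5 11 7 14 15 16 13
final swap data[5],data[8] → 6 10 5 11 7 13 15 16 14; return 5

6 10 5 11 7 13 15 16 14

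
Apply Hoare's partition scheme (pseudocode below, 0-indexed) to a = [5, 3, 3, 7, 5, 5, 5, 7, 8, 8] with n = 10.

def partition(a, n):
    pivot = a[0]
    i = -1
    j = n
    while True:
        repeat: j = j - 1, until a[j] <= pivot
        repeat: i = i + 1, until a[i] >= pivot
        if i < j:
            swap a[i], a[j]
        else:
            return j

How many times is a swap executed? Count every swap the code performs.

pivot=5
j stops at 6 (5), i stops at 0 (5); swap ⇒ [5, 3, 3, 7, 5, 5, 5, 7, 8, 8]
j stops at 5 (5), i stops at 3 (7); swap ⇒ [5, 3, 3, 5, 5, 7, 5, 7, 8, 8]
j stops at 4, i stops at 4; i≥j ⇒ return 4. a=[5, 3, 3, 5, 5, 7, 5, 7, 8, 8]

2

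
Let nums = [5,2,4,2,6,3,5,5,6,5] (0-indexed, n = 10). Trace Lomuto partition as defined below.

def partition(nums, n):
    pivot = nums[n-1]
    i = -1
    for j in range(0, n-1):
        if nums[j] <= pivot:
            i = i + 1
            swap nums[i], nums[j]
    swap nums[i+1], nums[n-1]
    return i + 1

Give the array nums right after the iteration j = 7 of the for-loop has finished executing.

pivot = nums[9] = 5; i = -1
j=0: nums[0]=5 ≤ 5 → i=0, swap nums[0],nums[0] (no change) → [5,2,4,2,6,3,5,5,6,5]
j=1: nums[1]=2 ≤ 5 → i=1, swap nums[1],nums[1] (no change) → [5,2,4,2,6,3,5,5,6,5]
j=2: nums[2]=4 ≤ 5 → i=2, swap nums[2],nums[2] (no change) → [5,2,4,2,6,3,5,5,6,5]
j=3: nums[3]=2 ≤ 5 → i=3, swap nums[3],nums[3] (no change) → [5,2,4,2,6,3,5,5,6,5]
j=4: nums[4]=6 > 5 → no swap
j=5: nums[5]=3 ≤ 5 → i=4, swap nums[4],nums[5] → [5,2,4,2,3,6,5,5,6,5]
j=6: nums[6]=5 ≤ 5 → i=5, swap nums[5],nums[6] → [5,2,4,2,3,5,6,5,6,5]
j=7: nums[7]=5 ≤ 5 → i=6, swap nums[6],nums[7] → [5,2,4,2,3,5,5,6,6,5]
(after j=7) nums = [5,2,4,2,3,5,5,6,6,5]

[5,2,4,2,3,5,5,6,6,5]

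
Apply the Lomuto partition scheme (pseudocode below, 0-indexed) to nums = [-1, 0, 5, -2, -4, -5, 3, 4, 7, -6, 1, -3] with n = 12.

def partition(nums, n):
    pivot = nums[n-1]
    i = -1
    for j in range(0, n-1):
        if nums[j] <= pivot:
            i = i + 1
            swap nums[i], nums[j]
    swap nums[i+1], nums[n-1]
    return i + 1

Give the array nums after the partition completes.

[-4, -5, -6, -3, -1, 0, 3, 4, 7, 5, 1, -2]

pivot = nums[11] = -3; i = -1
j=0: nums[0]=-1 > -3 → no swap
j=1: nums[1]=0 > -3 → no swap
j=2: nums[2]=5 > -3 → no swap
j=3: nums[3]=-2 > -3 → no swap
j=4: nums[4]=-4 ≤ -3 → i=0, swap nums[0],nums[4] → [-4, 0, 5, -2, -1, -5, 3, 4, 7, -6, 1, -3]
j=5: nums[5]=-5 ≤ -3 → i=1, swap nums[1],nums[5] → [-4, -5, 5, -2, -1, 0, 3, 4, 7, -6, 1, -3]
j=6: nums[6]=3 > -3 → no swap
j=7: nums[7]=4 > -3 → no swap
j=8: nums[8]=7 > -3 → no swap
j=9: nums[9]=-6 ≤ -3 → i=2, swap nums[2],nums[9] → [-4, -5, -6, -2, -1, 0, 3, 4, 7, 5, 1, -3]
j=10: nums[10]=1 > -3 → no swap
final swap nums[3],nums[11] → [-4, -5, -6, -3, -1, 0, 3, 4, 7, 5, 1, -2]; return 3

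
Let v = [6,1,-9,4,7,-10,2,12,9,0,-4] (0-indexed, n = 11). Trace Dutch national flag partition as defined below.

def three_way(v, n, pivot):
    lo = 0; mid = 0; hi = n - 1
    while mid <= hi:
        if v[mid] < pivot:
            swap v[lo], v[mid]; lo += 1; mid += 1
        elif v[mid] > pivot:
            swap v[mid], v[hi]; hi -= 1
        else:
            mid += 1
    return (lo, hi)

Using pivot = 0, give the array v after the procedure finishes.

[-4,-9,-10,0,7,2,12,9,4,1,6]

lo=0 mid=0 hi=10
6>0: swap(0,10), hi=9 ⇒ [-4,1,-9,4,7,-10,2,12,9,0,6]
-4<0: swap(0,0), lo=1 mid=1 ⇒ [-4,1,-9,4,7,-10,2,12,9,0,6]
1>0: swap(1,9), hi=8 ⇒ [-4,0,-9,4,7,-10,2,12,9,1,6]
0=0: mid=2
-9<0: swap(1,2), lo=2 mid=3 ⇒ [-4,-9,0,4,7,-10,2,12,9,1,6]
4>0: swap(3,8), hi=7 ⇒ [-4,-9,0,9,7,-10,2,12,4,1,6]
9>0: swap(3,7), hi=6 ⇒ [-4,-9,0,12,7,-10,2,9,4,1,6]
12>0: swap(3,6), hi=5 ⇒ [-4,-9,0,2,7,-10,12,9,4,1,6]
2>0: swap(3,5), hi=4 ⇒ [-4,-9,0,-10,7,2,12,9,4,1,6]
-10<0: swap(2,3), lo=3 mid=4 ⇒ [-4,-9,-10,0,7,2,12,9,4,1,6]
7>0: swap(4,4), hi=3 ⇒ [-4,-9,-10,0,7,2,12,9,4,1,6]
done. lo=3 hi=3; v=[-4,-9,-10,0,7,2,12,9,4,1,6]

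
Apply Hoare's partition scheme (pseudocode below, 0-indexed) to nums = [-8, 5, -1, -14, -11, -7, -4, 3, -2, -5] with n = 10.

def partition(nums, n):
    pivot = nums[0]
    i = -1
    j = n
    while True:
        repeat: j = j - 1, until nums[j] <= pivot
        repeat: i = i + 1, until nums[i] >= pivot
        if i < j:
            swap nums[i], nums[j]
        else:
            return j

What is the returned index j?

pivot = nums[0] = -8; i = -1, j = 10
j→4 (nums[4]=-11≤-8), i→0 (nums[0]=-8≥-8); i<j, swap → [-11, 5, -1, -14, -8, -7, -4, 3, -2, -5]
j→3 (nums[3]=-14≤-8), i→1 (nums[1]=5≥-8); i<j, swap → [-11, -14, -1, 5, -8, -7, -4, 3, -2, -5]
j→1, i→2; i≥j, return j=1. nums = [-11, -14, -1, 5, -8, -7, -4, 3, -2, -5]

1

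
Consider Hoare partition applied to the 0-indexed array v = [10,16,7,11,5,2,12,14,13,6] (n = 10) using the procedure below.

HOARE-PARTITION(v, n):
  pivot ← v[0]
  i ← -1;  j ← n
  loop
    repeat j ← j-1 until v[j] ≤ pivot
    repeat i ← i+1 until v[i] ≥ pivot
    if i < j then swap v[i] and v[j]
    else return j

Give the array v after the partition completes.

pivot = v[0] = 10; i = -1, j = 10
j→9 (v[9]=6≤10), i→0 (v[0]=10≥10); i<j, swap → [6,16,7,11,5,2,12,14,13,10]
j→5 (v[5]=2≤10), i→1 (v[1]=16≥10); i<j, swap → [6,2,7,11,5,16,12,14,13,10]
j→4 (v[4]=5≤10), i→3 (v[3]=11≥10); i<j, swap → [6,2,7,5,11,16,12,14,13,10]
j→3, i→4; i≥j, return j=3. v = [6,2,7,5,11,16,12,14,13,10]

[6,2,7,5,11,16,12,14,13,10]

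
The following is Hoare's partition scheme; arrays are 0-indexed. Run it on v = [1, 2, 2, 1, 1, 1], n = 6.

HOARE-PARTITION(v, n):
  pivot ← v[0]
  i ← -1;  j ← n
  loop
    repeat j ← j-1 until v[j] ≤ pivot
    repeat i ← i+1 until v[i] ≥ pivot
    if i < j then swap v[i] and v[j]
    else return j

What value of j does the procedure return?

pivot=1
j stops at 5 (1), i stops at 0 (1); swap ⇒ [1, 2, 2, 1, 1, 1]
j stops at 4 (1), i stops at 1 (2); swap ⇒ [1, 1, 2, 1, 2, 1]
j stops at 3 (1), i stops at 2 (2); swap ⇒ [1, 1, 1, 2, 2, 1]
j stops at 2, i stops at 3; i≥j ⇒ return 2. v=[1, 1, 1, 2, 2, 1]

2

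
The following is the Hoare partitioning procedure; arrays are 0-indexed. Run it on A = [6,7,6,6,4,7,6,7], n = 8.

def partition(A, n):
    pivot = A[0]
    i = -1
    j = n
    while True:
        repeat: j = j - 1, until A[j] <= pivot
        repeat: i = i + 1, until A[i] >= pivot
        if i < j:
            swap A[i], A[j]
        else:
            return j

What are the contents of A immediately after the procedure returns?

pivot=6
j stops at 6 (6), i stops at 0 (6); swap ⇒ [6,7,6,6,4,7,6,7]
j stops at 4 (4), i stops at 1 (7); swap ⇒ [6,4,6,6,7,7,6,7]
j stops at 3 (6), i stops at 2 (6); swap ⇒ [6,4,6,6,7,7,6,7]
j stops at 2, i stops at 3; i≥j ⇒ return 2. A=[6,4,6,6,7,7,6,7]

[6,4,6,6,7,7,6,7]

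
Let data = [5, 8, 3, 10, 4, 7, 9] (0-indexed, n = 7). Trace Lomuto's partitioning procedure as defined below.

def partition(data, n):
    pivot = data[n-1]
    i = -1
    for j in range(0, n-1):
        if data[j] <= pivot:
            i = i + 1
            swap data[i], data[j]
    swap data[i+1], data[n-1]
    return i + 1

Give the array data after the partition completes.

pivot = data[6] = 9; i = -1
j=0: data[0]=5 ≤ 9 → i=0, swap data[0],data[0] (no change) → [5, 8, 3, 10, 4, 7, 9]
j=1: data[1]=8 ≤ 9 → i=1, swap data[1],data[1] (no change) → [5, 8, 3, 10, 4, 7, 9]
j=2: data[2]=3 ≤ 9 → i=2, swap data[2],data[2] (no change) → [5, 8, 3, 10, 4, 7, 9]
j=3: data[3]=10 > 9 → no swap
j=4: data[4]=4 ≤ 9 → i=3, swap data[3],data[4] → [5, 8, 3, 4, 10, 7, 9]
j=5: data[5]=7 ≤ 9 → i=4, swap data[4],data[5] → [5, 8, 3, 4, 7, 10, 9]
final swap data[5],data[6] → [5, 8, 3, 4, 7, 9, 10]; return 5

[5, 8, 3, 4, 7, 9, 10]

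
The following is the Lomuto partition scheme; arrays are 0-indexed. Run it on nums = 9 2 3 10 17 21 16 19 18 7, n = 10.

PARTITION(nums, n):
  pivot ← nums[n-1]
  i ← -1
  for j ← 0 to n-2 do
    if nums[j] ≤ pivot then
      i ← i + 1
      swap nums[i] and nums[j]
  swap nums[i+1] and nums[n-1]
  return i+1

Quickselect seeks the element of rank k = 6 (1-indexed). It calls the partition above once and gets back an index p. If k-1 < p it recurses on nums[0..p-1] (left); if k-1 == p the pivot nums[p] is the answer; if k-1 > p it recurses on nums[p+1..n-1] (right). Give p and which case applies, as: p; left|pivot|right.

pivot=7, i=-1
j=0: 9>7, skip
j=1: 2≤7, i=0, swap(0,1) ⇒ 2 9 3 10 17 21 16 19 18 7
j=2: 3≤7, i=1, swap(1,2) ⇒ 2 3 9 10 17 21 16 19 18 7
j=3: 10>7, skip
j=4: 17>7, skip
j=5: 21>7, skip
j=6: 16>7, skip
j=7: 19>7, skip
j=8: 18>7, skip
swap(2,9) ⇒ 2 3 7 10 17 21 16 19 18 9; return 2
p = 2; k-1 = 5 > 2 ⇒ right

2; right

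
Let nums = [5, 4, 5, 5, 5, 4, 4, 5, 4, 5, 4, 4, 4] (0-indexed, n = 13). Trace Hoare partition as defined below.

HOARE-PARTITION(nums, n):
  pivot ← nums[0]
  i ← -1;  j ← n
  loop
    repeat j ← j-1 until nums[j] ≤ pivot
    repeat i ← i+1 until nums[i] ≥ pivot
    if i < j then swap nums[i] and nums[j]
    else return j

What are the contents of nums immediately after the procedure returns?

[4, 4, 4, 4, 5, 4, 4, 4, 5, 5, 5, 5, 5]

pivot=5
j stops at 12 (4), i stops at 0 (5); swap ⇒ [4, 4, 5, 5, 5, 4, 4, 5, 4, 5, 4, 4, 5]
j stops at 11 (4), i stops at 2 (5); swap ⇒ [4, 4, 4, 5, 5, 4, 4, 5, 4, 5, 4, 5, 5]
j stops at 10 (4), i stops at 3 (5); swap ⇒ [4, 4, 4, 4, 5, 4, 4, 5, 4, 5, 5, 5, 5]
j stops at 9 (5), i stops at 4 (5); swap ⇒ [4, 4, 4, 4, 5, 4, 4, 5, 4, 5, 5, 5, 5]
j stops at 8 (4), i stops at 7 (5); swap ⇒ [4, 4, 4, 4, 5, 4, 4, 4, 5, 5, 5, 5, 5]
j stops at 7, i stops at 8; i≥j ⇒ return 7. nums=[4, 4, 4, 4, 5, 4, 4, 4, 5, 5, 5, 5, 5]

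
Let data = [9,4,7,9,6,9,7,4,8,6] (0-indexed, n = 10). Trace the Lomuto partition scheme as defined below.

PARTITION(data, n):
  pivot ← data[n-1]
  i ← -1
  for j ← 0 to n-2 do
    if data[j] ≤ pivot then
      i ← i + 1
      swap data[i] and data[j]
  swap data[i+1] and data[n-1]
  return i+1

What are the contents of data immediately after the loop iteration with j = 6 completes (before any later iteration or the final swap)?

pivot=6, i=-1
j=0: 9>6, skip
j=1: 4≤6, i=0, swap(0,1) ⇒ [4,9,7,9,6,9,7,4,8,6]
j=2: 7>6, skip
j=3: 9>6, skip
j=4: 6≤6, i=1, swap(1,4) ⇒ [4,6,7,9,9,9,7,4,8,6]
j=5: 9>6, skip
j=6: 7>6, skip
(after j=6) data = [4,6,7,9,9,9,7,4,8,6]

[4,6,7,9,9,9,7,4,8,6]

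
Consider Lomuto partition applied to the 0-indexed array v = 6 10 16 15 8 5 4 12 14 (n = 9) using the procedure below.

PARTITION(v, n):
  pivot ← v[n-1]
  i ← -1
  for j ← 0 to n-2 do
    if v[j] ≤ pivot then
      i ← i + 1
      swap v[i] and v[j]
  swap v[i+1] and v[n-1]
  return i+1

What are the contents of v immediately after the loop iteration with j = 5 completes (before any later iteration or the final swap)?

6 10 8 5 16 15 4 12 14

pivot=14, i=-1
j=0: 6≤14, i=0, swap(0,0) ⇒ 6 10 16 15 8 5 4 12 14
j=1: 10≤14, i=1, swap(1,1) ⇒ 6 10 16 15 8 5 4 12 14
j=2: 16>14, skip
j=3: 15>14, skip
j=4: 8≤14, i=2, swap(2,4) ⇒ 6 10 8 15 16 5 4 12 14
j=5: 5≤14, i=3, swap(3,5) ⇒ 6 10 8 5 16 15 4 12 14
(after j=5) v = 6 10 8 5 16 15 4 12 14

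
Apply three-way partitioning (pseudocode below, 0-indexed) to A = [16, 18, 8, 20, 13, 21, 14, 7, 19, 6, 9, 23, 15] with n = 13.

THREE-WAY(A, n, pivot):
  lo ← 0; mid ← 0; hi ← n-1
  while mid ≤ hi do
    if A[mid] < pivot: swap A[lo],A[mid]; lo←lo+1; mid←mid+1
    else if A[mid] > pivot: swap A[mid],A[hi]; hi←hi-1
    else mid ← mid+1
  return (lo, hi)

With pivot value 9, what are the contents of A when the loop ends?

lo=0 mid=0 hi=12
16>9: swap(0,12), hi=11 ⇒ [15, 18, 8, 20, 13, 21, 14, 7, 19, 6, 9, 23, 16]
15>9: swap(0,11), hi=10 ⇒ [23, 18, 8, 20, 13, 21, 14, 7, 19, 6, 9, 15, 16]
23>9: swap(0,10), hi=9 ⇒ [9, 18, 8, 20, 13, 21, 14, 7, 19, 6, 23, 15, 16]
9=9: mid=1
18>9: swap(1,9), hi=8 ⇒ [9, 6, 8, 20, 13, 21, 14, 7, 19, 18, 23, 15, 16]
6<9: swap(0,1), lo=1 mid=2 ⇒ [6, 9, 8, 20, 13, 21, 14, 7, 19, 18, 23, 15, 16]
8<9: swap(1,2), lo=2 mid=3 ⇒ [6, 8, 9, 20, 13, 21, 14, 7, 19, 18, 23, 15, 16]
20>9: swap(3,8), hi=7 ⇒ [6, 8, 9, 19, 13, 21, 14, 7, 20, 18, 23, 15, 16]
19>9: swap(3,7), hi=6 ⇒ [6, 8, 9, 7, 13, 21, 14, 19, 20, 18, 23, 15, 16]
7<9: swap(2,3), lo=3 mid=4 ⇒ [6, 8, 7, 9, 13, 21, 14, 19, 20, 18, 23, 15, 16]
13>9: swap(4,6), hi=5 ⇒ [6, 8, 7, 9, 14, 21, 13, 19, 20, 18, 23, 15, 16]
14>9: swap(4,5), hi=4 ⇒ [6, 8, 7, 9, 21, 14, 13, 19, 20, 18, 23, 15, 16]
21>9: swap(4,4), hi=3 ⇒ [6, 8, 7, 9, 21, 14, 13, 19, 20, 18, 23, 15, 16]
done. lo=3 hi=3; A=[6, 8, 7, 9, 21, 14, 13, 19, 20, 18, 23, 15, 16]

[6, 8, 7, 9, 21, 14, 13, 19, 20, 18, 23, 15, 16]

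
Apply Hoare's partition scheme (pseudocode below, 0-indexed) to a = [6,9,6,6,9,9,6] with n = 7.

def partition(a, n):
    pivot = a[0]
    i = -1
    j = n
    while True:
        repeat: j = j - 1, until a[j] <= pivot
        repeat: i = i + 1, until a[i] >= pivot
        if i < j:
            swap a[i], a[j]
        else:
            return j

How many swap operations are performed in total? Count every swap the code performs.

pivot = a[0] = 6; i = -1, j = 7
j→6 (a[6]=6≤6), i→0 (a[0]=6≥6); i<j, swap → [6,9,6,6,9,9,6]
j→3 (a[3]=6≤6), i→1 (a[1]=9≥6); i<j, swap → [6,6,6,9,9,9,6]
j→2, i→2; i≥j, return j=2. a = [6,6,6,9,9,9,6]

2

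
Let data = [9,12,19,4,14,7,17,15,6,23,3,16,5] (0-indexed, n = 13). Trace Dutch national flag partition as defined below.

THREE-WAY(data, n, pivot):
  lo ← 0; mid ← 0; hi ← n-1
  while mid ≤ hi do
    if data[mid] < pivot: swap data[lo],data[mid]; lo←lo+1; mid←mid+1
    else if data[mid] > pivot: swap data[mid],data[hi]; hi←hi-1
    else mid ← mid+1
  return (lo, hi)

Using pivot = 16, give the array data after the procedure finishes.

[9,12,5,4,14,7,15,6,3,16,23,17,19]

pivot = 16; lo=0, mid=0, hi=12
data[mid]=9<16: swap data[0],data[0]; lo=1,mid=1 → [9,12,19,4,14,7,17,15,6,23,3,16,5]
data[mid]=12<16: swap data[1],data[1]; lo=2,mid=2 → [9,12,19,4,14,7,17,15,6,23,3,16,5]
data[mid]=19>16: swap data[2],data[12]; hi=11 → [9,12,5,4,14,7,17,15,6,23,3,16,19]
data[mid]=5<16: swap data[2],data[2]; lo=3,mid=3 → [9,12,5,4,14,7,17,15,6,23,3,16,19]
data[mid]=4<16: swap data[3],data[3]; lo=4,mid=4 → [9,12,5,4,14,7,17,15,6,23,3,16,19]
data[mid]=14<16: swap data[4],data[4]; lo=5,mid=5 → [9,12,5,4,14,7,17,15,6,23,3,16,19]
data[mid]=7<16: swap data[5],data[5]; lo=6,mid=6 → [9,12,5,4,14,7,17,15,6,23,3,16,19]
data[mid]=17>16: swap data[6],data[11]; hi=10 → [9,12,5,4,14,7,16,15,6,23,3,17,19]
data[mid]=16=16: mid=7
data[mid]=15<16: swap data[6],data[7]; lo=7,mid=8 → [9,12,5,4,14,7,15,16,6,23,3,17,19]
data[mid]=6<16: swap data[7],data[8]; lo=8,mid=9 → [9,12,5,4,14,7,15,6,16,23,3,17,19]
data[mid]=23>16: swap data[9],data[10]; hi=9 → [9,12,5,4,14,7,15,6,16,3,23,17,19]
data[mid]=3<16: swap data[8],data[9]; lo=9,mid=10 → [9,12,5,4,14,7,15,6,3,16,23,17,19]
end: lo=9, hi=9; data = [9,12,5,4,14,7,15,6,3,16,23,17,19]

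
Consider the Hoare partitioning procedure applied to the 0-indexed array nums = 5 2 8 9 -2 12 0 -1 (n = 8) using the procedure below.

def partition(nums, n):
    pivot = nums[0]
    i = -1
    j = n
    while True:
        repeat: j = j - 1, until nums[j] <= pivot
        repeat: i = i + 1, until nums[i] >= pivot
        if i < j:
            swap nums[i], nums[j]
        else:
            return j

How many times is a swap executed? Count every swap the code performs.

3

pivot = nums[0] = 5; i = -1, j = 8
j→7 (nums[7]=-1≤5), i→0 (nums[0]=5≥5); i<j, swap → -1 2 8 9 -2 12 0 5
j→6 (nums[6]=0≤5), i→2 (nums[2]=8≥5); i<j, swap → -1 2 0 9 -2 12 8 5
j→4 (nums[4]=-2≤5), i→3 (nums[3]=9≥5); i<j, swap → -1 2 0 -2 9 12 8 5
j→3, i→4; i≥j, return j=3. nums = -1 2 0 -2 9 12 8 5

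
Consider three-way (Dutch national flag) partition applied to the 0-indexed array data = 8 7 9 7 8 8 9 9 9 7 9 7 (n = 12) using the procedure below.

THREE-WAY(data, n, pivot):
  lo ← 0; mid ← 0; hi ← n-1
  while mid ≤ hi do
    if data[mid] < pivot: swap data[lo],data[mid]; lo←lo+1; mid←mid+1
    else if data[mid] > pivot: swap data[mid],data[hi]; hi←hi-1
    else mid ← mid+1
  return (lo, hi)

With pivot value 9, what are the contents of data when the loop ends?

8 7 7 8 8 7 7 9 9 9 9 9

lo=0 mid=0 hi=11
8<9: swap(0,0), lo=1 mid=1 ⇒ 8 7 9 7 8 8 9 9 9 7 9 7
7<9: swap(1,1), lo=2 mid=2 ⇒ 8 7 9 7 8 8 9 9 9 7 9 7
9=9: mid=3
7<9: swap(2,3), lo=3 mid=4 ⇒ 8 7 7 9 8 8 9 9 9 7 9 7
8<9: swap(3,4), lo=4 mid=5 ⇒ 8 7 7 8 9 8 9 9 9 7 9 7
8<9: swap(4,5), lo=5 mid=6 ⇒ 8 7 7 8 8 9 9 9 9 7 9 7
9=9: mid=7
9=9: mid=8
9=9: mid=9
7<9: swap(5,9), lo=6 mid=10 ⇒ 8 7 7 8 8 7 9 9 9 9 9 7
9=9: mid=11
7<9: swap(6,11), lo=7 mid=12 ⇒ 8 7 7 8 8 7 7 9 9 9 9 9
done. lo=7 hi=11; data=8 7 7 8 8 7 7 9 9 9 9 9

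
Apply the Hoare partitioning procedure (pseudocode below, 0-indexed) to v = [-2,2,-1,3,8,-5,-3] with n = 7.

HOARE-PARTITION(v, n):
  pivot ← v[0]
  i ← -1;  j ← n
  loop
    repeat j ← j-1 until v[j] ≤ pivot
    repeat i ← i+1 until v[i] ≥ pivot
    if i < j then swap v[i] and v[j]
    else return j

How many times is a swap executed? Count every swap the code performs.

pivot = v[0] = -2; i = -1, j = 7
j→6 (v[6]=-3≤-2), i→0 (v[0]=-2≥-2); i<j, swap → [-3,2,-1,3,8,-5,-2]
j→5 (v[5]=-5≤-2), i→1 (v[1]=2≥-2); i<j, swap → [-3,-5,-1,3,8,2,-2]
j→1, i→2; i≥j, return j=1. v = [-3,-5,-1,3,8,2,-2]

2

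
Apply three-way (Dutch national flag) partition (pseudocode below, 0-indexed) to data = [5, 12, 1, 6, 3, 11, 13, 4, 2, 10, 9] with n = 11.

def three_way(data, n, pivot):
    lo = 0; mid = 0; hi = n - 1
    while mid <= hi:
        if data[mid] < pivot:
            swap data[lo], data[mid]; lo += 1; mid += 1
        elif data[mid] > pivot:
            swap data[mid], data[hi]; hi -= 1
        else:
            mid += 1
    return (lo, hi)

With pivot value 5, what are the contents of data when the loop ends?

[2, 1, 4, 3, 5, 13, 11, 6, 10, 9, 12]

lo=0 mid=0 hi=10
5=5: mid=1
12>5: swap(1,10), hi=9 ⇒ [5, 9, 1, 6, 3, 11, 13, 4, 2, 10, 12]
9>5: swap(1,9), hi=8 ⇒ [5, 10, 1, 6, 3, 11, 13, 4, 2, 9, 12]
10>5: swap(1,8), hi=7 ⇒ [5, 2, 1, 6, 3, 11, 13, 4, 10, 9, 12]
2<5: swap(0,1), lo=1 mid=2 ⇒ [2, 5, 1, 6, 3, 11, 13, 4, 10, 9, 12]
1<5: swap(1,2), lo=2 mid=3 ⇒ [2, 1, 5, 6, 3, 11, 13, 4, 10, 9, 12]
6>5: swap(3,7), hi=6 ⇒ [2, 1, 5, 4, 3, 11, 13, 6, 10, 9, 12]
4<5: swap(2,3), lo=3 mid=4 ⇒ [2, 1, 4, 5, 3, 11, 13, 6, 10, 9, 12]
3<5: swap(3,4), lo=4 mid=5 ⇒ [2, 1, 4, 3, 5, 11, 13, 6, 10, 9, 12]
11>5: swap(5,6), hi=5 ⇒ [2, 1, 4, 3, 5, 13, 11, 6, 10, 9, 12]
13>5: swap(5,5), hi=4 ⇒ [2, 1, 4, 3, 5, 13, 11, 6, 10, 9, 12]
done. lo=4 hi=4; data=[2, 1, 4, 3, 5, 13, 11, 6, 10, 9, 12]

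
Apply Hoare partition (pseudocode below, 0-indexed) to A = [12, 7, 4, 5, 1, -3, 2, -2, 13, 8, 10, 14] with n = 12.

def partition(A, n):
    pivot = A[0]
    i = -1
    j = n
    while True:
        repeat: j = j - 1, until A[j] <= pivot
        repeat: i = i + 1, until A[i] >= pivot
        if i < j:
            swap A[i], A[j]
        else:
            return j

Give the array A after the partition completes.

pivot=12
j stops at 10 (10), i stops at 0 (12); swap ⇒ [10, 7, 4, 5, 1, -3, 2, -2, 13, 8, 12, 14]
j stops at 9 (8), i stops at 8 (13); swap ⇒ [10, 7, 4, 5, 1, -3, 2, -2, 8, 13, 12, 14]
j stops at 8, i stops at 9; i≥j ⇒ return 8. A=[10, 7, 4, 5, 1, -3, 2, -2, 8, 13, 12, 14]

[10, 7, 4, 5, 1, -3, 2, -2, 8, 13, 12, 14]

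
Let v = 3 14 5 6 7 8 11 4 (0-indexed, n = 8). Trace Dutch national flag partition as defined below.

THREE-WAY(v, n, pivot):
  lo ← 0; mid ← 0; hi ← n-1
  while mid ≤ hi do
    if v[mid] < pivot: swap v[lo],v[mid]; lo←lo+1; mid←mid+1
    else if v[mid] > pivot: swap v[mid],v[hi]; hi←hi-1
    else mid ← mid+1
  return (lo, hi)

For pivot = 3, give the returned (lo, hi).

lo=0 mid=0 hi=7
3=3: mid=1
14>3: swap(1,7), hi=6 ⇒ 3 4 5 6 7 8 11 14
4>3: swap(1,6), hi=5 ⇒ 3 11 5 6 7 8 4 14
11>3: swap(1,5), hi=4 ⇒ 3 8 5 6 7 11 4 14
8>3: swap(1,4), hi=3 ⇒ 3 7 5 6 8 11 4 14
7>3: swap(1,3), hi=2 ⇒ 3 6 5 7 8 11 4 14
6>3: swap(1,2), hi=1 ⇒ 3 5 6 7 8 11 4 14
5>3: swap(1,1), hi=0 ⇒ 3 5 6 7 8 11 4 14
done. lo=0 hi=0; v=3 5 6 7 8 11 4 14

(0, 0)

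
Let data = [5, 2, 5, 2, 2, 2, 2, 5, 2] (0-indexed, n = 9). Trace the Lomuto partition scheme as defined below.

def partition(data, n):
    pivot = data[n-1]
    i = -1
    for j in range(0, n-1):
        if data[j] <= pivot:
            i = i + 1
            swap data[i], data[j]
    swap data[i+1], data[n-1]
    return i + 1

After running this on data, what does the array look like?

pivot=2, i=-1
j=0: 5>2, skip
j=1: 2≤2, i=0, swap(0,1) ⇒ [2, 5, 5, 2, 2, 2, 2, 5, 2]
j=2: 5>2, skip
j=3: 2≤2, i=1, swap(1,3) ⇒ [2, 2, 5, 5, 2, 2, 2, 5, 2]
j=4: 2≤2, i=2, swap(2,4) ⇒ [2, 2, 2, 5, 5, 2, 2, 5, 2]
j=5: 2≤2, i=3, swap(3,5) ⇒ [2, 2, 2, 2, 5, 5, 2, 5, 2]
j=6: 2≤2, i=4, swap(4,6) ⇒ [2, 2, 2, 2, 2, 5, 5, 5, 2]
j=7: 5>2, skip
swap(5,8) ⇒ [2, 2, 2, 2, 2, 2, 5, 5, 5]; return 5

[2, 2, 2, 2, 2, 2, 5, 5, 5]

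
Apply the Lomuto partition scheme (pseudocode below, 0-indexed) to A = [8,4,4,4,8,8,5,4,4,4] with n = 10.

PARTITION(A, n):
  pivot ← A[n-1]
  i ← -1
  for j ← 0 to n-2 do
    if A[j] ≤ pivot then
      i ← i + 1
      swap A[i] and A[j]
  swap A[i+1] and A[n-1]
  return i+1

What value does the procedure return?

5

pivot=4, i=-1
j=0: 8>4, skip
j=1: 4≤4, i=0, swap(0,1) ⇒ [4,8,4,4,8,8,5,4,4,4]
j=2: 4≤4, i=1, swap(1,2) ⇒ [4,4,8,4,8,8,5,4,4,4]
j=3: 4≤4, i=2, swap(2,3) ⇒ [4,4,4,8,8,8,5,4,4,4]
j=4: 8>4, skip
j=5: 8>4, skip
j=6: 5>4, skip
j=7: 4≤4, i=3, swap(3,7) ⇒ [4,4,4,4,8,8,5,8,4,4]
j=8: 4≤4, i=4, swap(4,8) ⇒ [4,4,4,4,4,8,5,8,8,4]
swap(5,9) ⇒ [4,4,4,4,4,4,5,8,8,8]; return 5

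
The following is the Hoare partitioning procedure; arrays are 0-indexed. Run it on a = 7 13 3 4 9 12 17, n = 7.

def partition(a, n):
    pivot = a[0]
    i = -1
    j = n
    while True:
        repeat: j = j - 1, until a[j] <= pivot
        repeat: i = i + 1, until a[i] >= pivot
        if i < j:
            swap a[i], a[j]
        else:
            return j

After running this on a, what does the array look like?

pivot = a[0] = 7; i = -1, j = 7
j→3 (a[3]=4≤7), i→0 (a[0]=7≥7); i<j, swap → 4 13 3 7 9 12 17
j→2 (a[2]=3≤7), i→1 (a[1]=13≥7); i<j, swap → 4 3 13 7 9 12 17
j→1, i→2; i≥j, return j=1. a = 4 3 13 7 9 12 17

4 3 13 7 9 12 17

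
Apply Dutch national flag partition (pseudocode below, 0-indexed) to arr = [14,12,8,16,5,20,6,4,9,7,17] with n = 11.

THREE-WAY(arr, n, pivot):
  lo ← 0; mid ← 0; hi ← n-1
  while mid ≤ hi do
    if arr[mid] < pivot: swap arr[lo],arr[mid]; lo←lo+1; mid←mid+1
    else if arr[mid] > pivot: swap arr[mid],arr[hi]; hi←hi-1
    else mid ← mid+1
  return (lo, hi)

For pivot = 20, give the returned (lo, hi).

(10, 10)

pivot = 20; lo=0, mid=0, hi=10
arr[mid]=14<20: swap arr[0],arr[0]; lo=1,mid=1 → [14,12,8,16,5,20,6,4,9,7,17]
arr[mid]=12<20: swap arr[1],arr[1]; lo=2,mid=2 → [14,12,8,16,5,20,6,4,9,7,17]
arr[mid]=8<20: swap arr[2],arr[2]; lo=3,mid=3 → [14,12,8,16,5,20,6,4,9,7,17]
arr[mid]=16<20: swap arr[3],arr[3]; lo=4,mid=4 → [14,12,8,16,5,20,6,4,9,7,17]
arr[mid]=5<20: swap arr[4],arr[4]; lo=5,mid=5 → [14,12,8,16,5,20,6,4,9,7,17]
arr[mid]=20=20: mid=6
arr[mid]=6<20: swap arr[5],arr[6]; lo=6,mid=7 → [14,12,8,16,5,6,20,4,9,7,17]
arr[mid]=4<20: swap arr[6],arr[7]; lo=7,mid=8 → [14,12,8,16,5,6,4,20,9,7,17]
arr[mid]=9<20: swap arr[7],arr[8]; lo=8,mid=9 → [14,12,8,16,5,6,4,9,20,7,17]
arr[mid]=7<20: swap arr[8],arr[9]; lo=9,mid=10 → [14,12,8,16,5,6,4,9,7,20,17]
arr[mid]=17<20: swap arr[9],arr[10]; lo=10,mid=11 → [14,12,8,16,5,6,4,9,7,17,20]
end: lo=10, hi=10; arr = [14,12,8,16,5,6,4,9,7,17,20]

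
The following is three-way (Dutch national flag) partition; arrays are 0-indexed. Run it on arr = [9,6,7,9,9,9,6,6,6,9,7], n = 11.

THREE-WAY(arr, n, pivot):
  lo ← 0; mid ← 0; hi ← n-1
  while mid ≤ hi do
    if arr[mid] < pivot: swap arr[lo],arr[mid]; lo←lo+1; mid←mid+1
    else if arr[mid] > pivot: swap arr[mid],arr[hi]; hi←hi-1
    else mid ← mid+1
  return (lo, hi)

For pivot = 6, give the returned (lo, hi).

(0, 3)

pivot = 6; lo=0, mid=0, hi=10
arr[mid]=9>6: swap arr[0],arr[10]; hi=9 → [7,6,7,9,9,9,6,6,6,9,9]
arr[mid]=7>6: swap arr[0],arr[9]; hi=8 → [9,6,7,9,9,9,6,6,6,7,9]
arr[mid]=9>6: swap arr[0],arr[8]; hi=7 → [6,6,7,9,9,9,6,6,9,7,9]
arr[mid]=6=6: mid=1
arr[mid]=6=6: mid=2
arr[mid]=7>6: swap arr[2],arr[7]; hi=6 → [6,6,6,9,9,9,6,7,9,7,9]
arr[mid]=6=6: mid=3
arr[mid]=9>6: swap arr[3],arr[6]; hi=5 → [6,6,6,6,9,9,9,7,9,7,9]
arr[mid]=6=6: mid=4
arr[mid]=9>6: swap arr[4],arr[5]; hi=4 → [6,6,6,6,9,9,9,7,9,7,9]
arr[mid]=9>6: swap arr[4],arr[4]; hi=3 → [6,6,6,6,9,9,9,7,9,7,9]
end: lo=0, hi=3; arr = [6,6,6,6,9,9,9,7,9,7,9]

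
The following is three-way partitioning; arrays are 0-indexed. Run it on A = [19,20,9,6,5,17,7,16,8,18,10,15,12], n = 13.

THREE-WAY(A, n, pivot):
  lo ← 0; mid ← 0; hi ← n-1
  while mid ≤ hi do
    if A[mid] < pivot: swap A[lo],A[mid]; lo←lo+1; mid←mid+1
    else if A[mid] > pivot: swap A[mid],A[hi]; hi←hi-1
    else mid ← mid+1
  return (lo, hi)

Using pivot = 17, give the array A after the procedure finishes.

pivot = 17; lo=0, mid=0, hi=12
A[mid]=19>17: swap A[0],A[12]; hi=11 → [12,20,9,6,5,17,7,16,8,18,10,15,19]
A[mid]=12<17: swap A[0],A[0]; lo=1,mid=1 → [12,20,9,6,5,17,7,16,8,18,10,15,19]
A[mid]=20>17: swap A[1],A[11]; hi=10 → [12,15,9,6,5,17,7,16,8,18,10,20,19]
A[mid]=15<17: swap A[1],A[1]; lo=2,mid=2 → [12,15,9,6,5,17,7,16,8,18,10,20,19]
A[mid]=9<17: swap A[2],A[2]; lo=3,mid=3 → [12,15,9,6,5,17,7,16,8,18,10,20,19]
A[mid]=6<17: swap A[3],A[3]; lo=4,mid=4 → [12,15,9,6,5,17,7,16,8,18,10,20,19]
A[mid]=5<17: swap A[4],A[4]; lo=5,mid=5 → [12,15,9,6,5,17,7,16,8,18,10,20,19]
A[mid]=17=17: mid=6
A[mid]=7<17: swap A[5],A[6]; lo=6,mid=7 → [12,15,9,6,5,7,17,16,8,18,10,20,19]
A[mid]=16<17: swap A[6],A[7]; lo=7,mid=8 → [12,15,9,6,5,7,16,17,8,18,10,20,19]
A[mid]=8<17: swap A[7],A[8]; lo=8,mid=9 → [12,15,9,6,5,7,16,8,17,18,10,20,19]
A[mid]=18>17: swap A[9],A[10]; hi=9 → [12,15,9,6,5,7,16,8,17,10,18,20,19]
A[mid]=10<17: swap A[8],A[9]; lo=9,mid=10 → [12,15,9,6,5,7,16,8,10,17,18,20,19]
end: lo=9, hi=9; A = [12,15,9,6,5,7,16,8,10,17,18,20,19]

[12,15,9,6,5,7,16,8,10,17,18,20,19]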